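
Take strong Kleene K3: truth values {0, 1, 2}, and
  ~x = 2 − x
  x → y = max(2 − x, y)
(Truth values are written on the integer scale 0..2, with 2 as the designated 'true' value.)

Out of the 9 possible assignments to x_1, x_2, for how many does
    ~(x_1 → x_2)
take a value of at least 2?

x_1 = 0, x_2 = 0 ↦ 0  <
x_1 = 0, x_2 = 1 ↦ 0  <
x_1 = 0, x_2 = 2 ↦ 0  <
x_1 = 1, x_2 = 0 ↦ 1  <
x_1 = 1, x_2 = 1 ↦ 1  <
x_1 = 1, x_2 = 2 ↦ 0  <
x_1 = 2, x_2 = 0 ↦ 2  ≥
x_1 = 2, x_2 = 1 ↦ 1  <
x_1 = 2, x_2 = 2 ↦ 0  <
So 1 of the 9 assignments meets the threshold.

1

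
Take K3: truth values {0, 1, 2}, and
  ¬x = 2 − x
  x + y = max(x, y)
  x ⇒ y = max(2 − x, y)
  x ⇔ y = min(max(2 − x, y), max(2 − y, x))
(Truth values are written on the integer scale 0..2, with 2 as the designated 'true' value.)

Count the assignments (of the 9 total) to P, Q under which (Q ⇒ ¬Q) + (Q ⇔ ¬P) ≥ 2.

P = 0, Q = 0 ↦ 2  ≥
P = 0, Q = 1 ↦ 1  <
P = 0, Q = 2 ↦ 2  ≥
P = 1, Q = 0 ↦ 2  ≥
P = 1, Q = 1 ↦ 1  <
P = 1, Q = 2 ↦ 1  <
P = 2, Q = 0 ↦ 2  ≥
P = 2, Q = 1 ↦ 1  <
P = 2, Q = 2 ↦ 0  <
So 4 of the 9 assignments meet the threshold.

4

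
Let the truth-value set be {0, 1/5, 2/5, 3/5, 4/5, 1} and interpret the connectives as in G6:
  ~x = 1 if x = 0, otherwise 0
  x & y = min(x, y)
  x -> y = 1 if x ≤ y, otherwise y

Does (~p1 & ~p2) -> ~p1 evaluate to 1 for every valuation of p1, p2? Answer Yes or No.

Yes

At p1 = 3/5, p2 = 0, for instance:
~p1 = ~3/5 = 0
~p2 = ~0 = 1
~p1 & ~p2 = 0 & 1 = 0
(~p1 & ~p2) -> ~p1 = 0 -> 0 = 1
and checking the remaining 35 assignments likewise gives ≥ 1 in every case.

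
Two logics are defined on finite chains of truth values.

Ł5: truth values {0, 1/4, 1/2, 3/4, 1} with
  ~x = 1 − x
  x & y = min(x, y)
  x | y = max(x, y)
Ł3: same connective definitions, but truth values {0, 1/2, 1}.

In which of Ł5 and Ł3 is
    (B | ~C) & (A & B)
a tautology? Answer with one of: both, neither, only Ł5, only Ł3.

In Ł5: at A = 0, B = 0, C = 0 the value is 0 — not a tautology.
In Ł3: at A = 0, B = 0, C = 0 the value is 0 — not a tautology.

neither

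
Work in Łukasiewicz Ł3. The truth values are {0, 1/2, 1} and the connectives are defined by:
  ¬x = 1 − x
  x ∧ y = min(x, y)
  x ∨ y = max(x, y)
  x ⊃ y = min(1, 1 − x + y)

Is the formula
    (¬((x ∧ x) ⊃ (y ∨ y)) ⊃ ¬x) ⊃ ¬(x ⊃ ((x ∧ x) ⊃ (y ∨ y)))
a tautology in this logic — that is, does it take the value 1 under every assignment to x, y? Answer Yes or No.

Counterexample: take x = 0, y = 0.
x ∧ x = 0 ∧ 0 = 0
y ∨ y = 0 ∨ 0 = 0
(x ∧ x) ⊃ (y ∨ y) = 0 ⊃ 0 = 1
¬((x ∧ x) ⊃ (y ∨ y)) = ¬1 = 0
¬x = ¬0 = 1
¬((x ∧ x) ⊃ (y ∨ y)) ⊃ ¬x = 0 ⊃ 1 = 1
x ⊃ ((x ∧ x) ⊃ (y ∨ y)) = 0 ⊃ 1 = 1
¬(x ⊃ ((x ∧ x) ⊃ (y ∨ y))) = ¬1 = 0
(¬((x ∧ x) ⊃ (y ∨ y)) ⊃ ¬x) ⊃ ¬(x ⊃ ((x ∧ x) ⊃ (y ∨ y))) = 1 ⊃ 0 = 0
This gives 0 ≠ 1.

No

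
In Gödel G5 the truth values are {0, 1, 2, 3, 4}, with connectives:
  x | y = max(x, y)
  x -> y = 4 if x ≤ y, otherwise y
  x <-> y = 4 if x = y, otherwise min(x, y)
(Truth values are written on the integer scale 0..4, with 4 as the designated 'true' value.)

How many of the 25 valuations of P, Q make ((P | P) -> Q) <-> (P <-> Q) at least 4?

15

value 4: 15 assignments (counts)
value 3: 1 assignment
value 2: 2 assignments
value 1: 3 assignments
value 0: 4 assignments
So 15 of the 25 assignments meet the threshold.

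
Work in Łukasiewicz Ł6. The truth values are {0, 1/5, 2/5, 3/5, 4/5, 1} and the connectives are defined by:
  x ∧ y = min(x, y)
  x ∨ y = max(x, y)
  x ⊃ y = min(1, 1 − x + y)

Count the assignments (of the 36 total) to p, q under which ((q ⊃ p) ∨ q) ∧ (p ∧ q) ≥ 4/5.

value 1: 1 assignment (counts)
value 4/5: 3 assignments (counts)
value 3/5: 5 assignments
value 2/5: 7 assignments
value 1/5: 9 assignments
value 0: 11 assignments
So 4 of the 36 assignments meet the threshold.

4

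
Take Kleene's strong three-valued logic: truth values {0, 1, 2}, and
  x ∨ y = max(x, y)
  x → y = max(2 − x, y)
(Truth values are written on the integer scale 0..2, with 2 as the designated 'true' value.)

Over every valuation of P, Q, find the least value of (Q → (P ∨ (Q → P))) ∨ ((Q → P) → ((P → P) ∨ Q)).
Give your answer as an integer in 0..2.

Take P = 1, Q = 1:
Q → P = 1 → 1 = 1
P ∨ (Q → P) = 1 ∨ 1 = 1
Q → (P ∨ (Q → P)) = 1 → 1 = 1
Q → P = 1 → 1 = 1
P → P = 1 → 1 = 1
(P → P) ∨ Q = 1 ∨ 1 = 1
(Q → P) → ((P → P) ∨ Q) = 1 → 1 = 1
(Q → (P ∨ (Q → P))) ∨ ((Q → P) → ((P → P) ∨ Q)) = 1 ∨ 1 = 1
No assignment yields a value below 1, so this is the minimum.

1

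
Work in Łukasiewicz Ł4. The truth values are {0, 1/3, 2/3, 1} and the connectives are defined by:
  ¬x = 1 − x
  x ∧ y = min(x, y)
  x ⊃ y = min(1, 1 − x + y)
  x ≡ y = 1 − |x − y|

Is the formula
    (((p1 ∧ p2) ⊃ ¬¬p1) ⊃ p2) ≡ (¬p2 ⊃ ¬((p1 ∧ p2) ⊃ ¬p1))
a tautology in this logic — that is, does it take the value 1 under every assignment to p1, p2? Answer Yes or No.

Counterexample: take p1 = 2/3, p2 = 2/3.
p1 ∧ p2 = 2/3 ∧ 2/3 = 2/3
¬p1 = ¬2/3 = 1/3
¬¬p1 = ¬1/3 = 2/3
(p1 ∧ p2) ⊃ ¬¬p1 = 2/3 ⊃ 2/3 = 1
((p1 ∧ p2) ⊃ ¬¬p1) ⊃ p2 = 1 ⊃ 2/3 = 2/3
¬p2 = ¬2/3 = 1/3
p1 ∧ p2 = 2/3 ∧ 2/3 = 2/3
¬p1 = ¬2/3 = 1/3
(p1 ∧ p2) ⊃ ¬p1 = 2/3 ⊃ 1/3 = 2/3
¬((p1 ∧ p2) ⊃ ¬p1) = ¬2/3 = 1/3
¬p2 ⊃ ¬((p1 ∧ p2) ⊃ ¬p1) = 1/3 ⊃ 1/3 = 1
(((p1 ∧ p2) ⊃ ¬¬p1) ⊃ p2) ≡ (¬p2 ⊃ ¬((p1 ∧ p2) ⊃ ¬p1)) = 2/3 ≡ 1 = 2/3
This gives 2/3 ≠ 1.

No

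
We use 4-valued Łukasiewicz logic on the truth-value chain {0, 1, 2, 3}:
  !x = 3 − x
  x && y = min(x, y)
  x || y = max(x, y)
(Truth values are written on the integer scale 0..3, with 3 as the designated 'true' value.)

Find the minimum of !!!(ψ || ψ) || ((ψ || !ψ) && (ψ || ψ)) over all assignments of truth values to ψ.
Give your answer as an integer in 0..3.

Take ψ = 1:
ψ || ψ = 1 || 1 = 1
!(ψ || ψ) = !1 = 2
!!(ψ || ψ) = !2 = 1
!!!(ψ || ψ) = !1 = 2
!ψ = !1 = 2
ψ || !ψ = 1 || 2 = 2
ψ || ψ = 1 || 1 = 1
(ψ || !ψ) && (ψ || ψ) = 2 && 1 = 1
!!!(ψ || ψ) || ((ψ || !ψ) && (ψ || ψ)) = 2 || 1 = 2
No assignment yields a value below 2, so this is the minimum.

2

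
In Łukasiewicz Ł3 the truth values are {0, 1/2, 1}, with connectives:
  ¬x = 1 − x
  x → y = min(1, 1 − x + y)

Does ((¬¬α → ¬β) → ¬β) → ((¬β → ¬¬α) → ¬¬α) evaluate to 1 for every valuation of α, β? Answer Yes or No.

α = 0, β = 0 ↦ 1
α = 0, β = 1/2 ↦ 1
α = 0, β = 1 ↦ 1
α = 1/2, β = 0 ↦ 1
α = 1/2, β = 1/2 ↦ 1
α = 1/2, β = 1 ↦ 1
α = 1, β = 0 ↦ 1
α = 1, β = 1/2 ↦ 1
α = 1, β = 1 ↦ 1
Every assignment gives a value ≥ 1.

Yes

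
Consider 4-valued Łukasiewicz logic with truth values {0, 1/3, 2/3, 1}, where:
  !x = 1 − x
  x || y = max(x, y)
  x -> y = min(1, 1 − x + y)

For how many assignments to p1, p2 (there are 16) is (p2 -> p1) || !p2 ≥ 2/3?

13

p1 = 0, p2 = 0 ↦ 1  ≥
p1 = 0, p2 = 1/3 ↦ 2/3  ≥
p1 = 0, p2 = 2/3 ↦ 1/3  <
p1 = 0, p2 = 1 ↦ 0  <
p1 = 1/3, p2 = 0 ↦ 1  ≥
p1 = 1/3, p2 = 1/3 ↦ 1  ≥
p1 = 1/3, p2 = 2/3 ↦ 2/3  ≥
p1 = 1/3, p2 = 1 ↦ 1/3  <
p1 = 2/3, p2 = 0 ↦ 1  ≥
p1 = 2/3, p2 = 1/3 ↦ 1  ≥
p1 = 2/3, p2 = 2/3 ↦ 1  ≥
p1 = 2/3, p2 = 1 ↦ 2/3  ≥
p1 = 1, p2 = 0 ↦ 1  ≥
p1 = 1, p2 = 1/3 ↦ 1  ≥
p1 = 1, p2 = 2/3 ↦ 1  ≥
p1 = 1, p2 = 1 ↦ 1  ≥
So 13 of the 16 assignments meet the threshold.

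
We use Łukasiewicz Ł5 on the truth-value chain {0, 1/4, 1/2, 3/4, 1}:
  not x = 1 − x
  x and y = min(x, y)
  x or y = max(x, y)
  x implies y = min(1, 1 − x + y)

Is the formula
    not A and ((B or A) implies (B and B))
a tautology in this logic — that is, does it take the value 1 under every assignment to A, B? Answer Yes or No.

Counterexample: take A = 1/4, B = 0.
not A = not 1/4 = 3/4
B or A = 0 or 1/4 = 1/4
B and B = 0 and 0 = 0
(B or A) implies (B and B) = 1/4 implies 0 = 3/4
not A and ((B or A) implies (B and B)) = 3/4 and 3/4 = 3/4
This gives 3/4 ≠ 1.

No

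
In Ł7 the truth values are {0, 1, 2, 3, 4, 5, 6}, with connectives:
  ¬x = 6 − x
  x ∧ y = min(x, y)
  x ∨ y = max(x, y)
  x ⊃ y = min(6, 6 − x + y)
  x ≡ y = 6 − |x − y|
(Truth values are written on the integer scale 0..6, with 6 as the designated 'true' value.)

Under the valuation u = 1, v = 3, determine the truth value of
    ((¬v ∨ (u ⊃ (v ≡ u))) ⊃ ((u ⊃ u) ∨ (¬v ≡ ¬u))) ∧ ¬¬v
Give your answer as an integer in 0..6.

¬v = ¬3 = 3
v ≡ u = 3 ≡ 1 = 4
u ⊃ (v ≡ u) = 1 ⊃ 4 = 6
¬v ∨ (u ⊃ (v ≡ u)) = 3 ∨ 6 = 6
u ⊃ u = 1 ⊃ 1 = 6
¬v = ¬3 = 3
¬u = ¬1 = 5
¬v ≡ ¬u = 3 ≡ 5 = 4
(u ⊃ u) ∨ (¬v ≡ ¬u) = 6 ∨ 4 = 6
(¬v ∨ (u ⊃ (v ≡ u))) ⊃ ((u ⊃ u) ∨ (¬v ≡ ¬u)) = 6 ⊃ 6 = 6
¬v = ¬3 = 3
¬¬v = ¬3 = 3
((¬v ∨ (u ⊃ (v ≡ u))) ⊃ ((u ⊃ u) ∨ (¬v ≡ ¬u))) ∧ ¬¬v = 6 ∧ 3 = 3

3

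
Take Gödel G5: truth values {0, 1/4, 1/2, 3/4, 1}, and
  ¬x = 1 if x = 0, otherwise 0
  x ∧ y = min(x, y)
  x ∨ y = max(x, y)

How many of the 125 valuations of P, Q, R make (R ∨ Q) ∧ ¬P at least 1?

value 1: 9 assignments (counts)
value 3/4: 7 assignments
value 1/2: 5 assignments
value 1/4: 3 assignments
value 0: 101 assignments
So 9 of the 125 assignments meet the threshold.

9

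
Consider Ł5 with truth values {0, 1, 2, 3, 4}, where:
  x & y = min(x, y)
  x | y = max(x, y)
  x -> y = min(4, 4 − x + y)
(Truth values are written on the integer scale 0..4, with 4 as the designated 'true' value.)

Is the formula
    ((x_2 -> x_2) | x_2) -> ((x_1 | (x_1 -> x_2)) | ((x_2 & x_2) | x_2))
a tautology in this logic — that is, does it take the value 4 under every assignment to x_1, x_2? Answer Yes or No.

Counterexample: take x_1 = 1, x_2 = 0.
x_2 -> x_2 = 0 -> 0 = 4
(x_2 -> x_2) | x_2 = 4 | 0 = 4
x_1 -> x_2 = 1 -> 0 = 3
x_1 | (x_1 -> x_2) = 1 | 3 = 3
x_2 & x_2 = 0 & 0 = 0
(x_2 & x_2) | x_2 = 0 | 0 = 0
(x_1 | (x_1 -> x_2)) | ((x_2 & x_2) | x_2) = 3 | 0 = 3
((x_2 -> x_2) | x_2) -> ((x_1 | (x_1 -> x_2)) | ((x_2 & x_2) | x_2)) = 4 -> 3 = 3
This gives 3 ≠ 4.

No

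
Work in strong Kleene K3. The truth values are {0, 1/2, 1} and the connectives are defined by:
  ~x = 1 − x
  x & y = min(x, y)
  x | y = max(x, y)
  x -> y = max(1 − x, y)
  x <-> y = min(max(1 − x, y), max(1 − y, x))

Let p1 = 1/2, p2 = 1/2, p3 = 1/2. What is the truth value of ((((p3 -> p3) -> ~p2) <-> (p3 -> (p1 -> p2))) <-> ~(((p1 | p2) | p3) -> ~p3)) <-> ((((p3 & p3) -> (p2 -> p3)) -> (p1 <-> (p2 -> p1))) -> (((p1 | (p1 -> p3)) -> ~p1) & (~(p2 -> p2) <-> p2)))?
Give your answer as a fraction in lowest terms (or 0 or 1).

p3 -> p3 = 1/2 -> 1/2 = 1/2
~p2 = ~1/2 = 1/2
(p3 -> p3) -> ~p2 = 1/2 -> 1/2 = 1/2
p1 -> p2 = 1/2 -> 1/2 = 1/2
p3 -> (p1 -> p2) = 1/2 -> 1/2 = 1/2
((p3 -> p3) -> ~p2) <-> (p3 -> (p1 -> p2)) = 1/2 <-> 1/2 = 1/2
p1 | p2 = 1/2 | 1/2 = 1/2
(p1 | p2) | p3 = 1/2 | 1/2 = 1/2
~p3 = ~1/2 = 1/2
((p1 | p2) | p3) -> ~p3 = 1/2 -> 1/2 = 1/2
~(((p1 | p2) | p3) -> ~p3) = ~1/2 = 1/2
(((p3 -> p3) -> ~p2) <-> (p3 -> (p1 -> p2))) <-> ~(((p1 | p2) | p3) -> ~p3) = 1/2 <-> 1/2 = 1/2
p3 & p3 = 1/2 & 1/2 = 1/2
p2 -> p3 = 1/2 -> 1/2 = 1/2
(p3 & p3) -> (p2 -> p3) = 1/2 -> 1/2 = 1/2
p2 -> p1 = 1/2 -> 1/2 = 1/2
p1 <-> (p2 -> p1) = 1/2 <-> 1/2 = 1/2
((p3 & p3) -> (p2 -> p3)) -> (p1 <-> (p2 -> p1)) = 1/2 -> 1/2 = 1/2
p1 -> p3 = 1/2 -> 1/2 = 1/2
p1 | (p1 -> p3) = 1/2 | 1/2 = 1/2
~p1 = ~1/2 = 1/2
(p1 | (p1 -> p3)) -> ~p1 = 1/2 -> 1/2 = 1/2
p2 -> p2 = 1/2 -> 1/2 = 1/2
~(p2 -> p2) = ~1/2 = 1/2
~(p2 -> p2) <-> p2 = 1/2 <-> 1/2 = 1/2
((p1 | (p1 -> p3)) -> ~p1) & (~(p2 -> p2) <-> p2) = 1/2 & 1/2 = 1/2
(((p3 & p3) -> (p2 -> p3)) -> (p1 <-> (p2 -> p1))) -> (((p1 | (p1 -> p3)) -> ~p1) & (~(p2 -> p2) <-> p2)) = 1/2 -> 1/2 = 1/2
((((p3 -> p3) -> ~p2) <-> (p3 -> (p1 -> p2))) <-> ~(((p1 | p2) | p3) -> ~p3)) <-> ((((p3 & p3) -> (p2 -> p3)) -> (p1 <-> (p2 -> p1))) -> (((p1 | (p1 -> p3)) -> ~p1) & (~(p2 -> p2) <-> p2))) = 1/2 <-> 1/2 = 1/2

1/2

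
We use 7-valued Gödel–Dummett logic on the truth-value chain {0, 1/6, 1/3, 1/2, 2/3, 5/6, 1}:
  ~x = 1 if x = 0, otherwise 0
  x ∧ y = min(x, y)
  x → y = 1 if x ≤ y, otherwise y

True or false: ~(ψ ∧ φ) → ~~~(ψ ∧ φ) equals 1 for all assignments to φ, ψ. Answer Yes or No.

Yes

At φ = 1/3, ψ = 1/6, for instance:
ψ ∧ φ = 1/6 ∧ 1/3 = 1/6
~(ψ ∧ φ) = ~1/6 = 0
~~(ψ ∧ φ) = ~0 = 1
~~~(ψ ∧ φ) = ~1 = 0
~(ψ ∧ φ) → ~~~(ψ ∧ φ) = 0 → 0 = 1
and checking the remaining 48 assignments likewise gives ≥ 1 in every case.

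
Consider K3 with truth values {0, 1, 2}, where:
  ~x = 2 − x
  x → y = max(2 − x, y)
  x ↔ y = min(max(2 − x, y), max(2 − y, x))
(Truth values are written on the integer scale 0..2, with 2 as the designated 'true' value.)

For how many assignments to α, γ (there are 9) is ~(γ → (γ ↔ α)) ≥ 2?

1

α = 0, γ = 0 ↦ 0  <
α = 0, γ = 1 ↦ 1  <
α = 0, γ = 2 ↦ 2  ≥
α = 1, γ = 0 ↦ 0  <
α = 1, γ = 1 ↦ 1  <
α = 1, γ = 2 ↦ 1  <
α = 2, γ = 0 ↦ 0  <
α = 2, γ = 1 ↦ 1  <
α = 2, γ = 2 ↦ 0  <
So 1 of the 9 assignments meets the threshold.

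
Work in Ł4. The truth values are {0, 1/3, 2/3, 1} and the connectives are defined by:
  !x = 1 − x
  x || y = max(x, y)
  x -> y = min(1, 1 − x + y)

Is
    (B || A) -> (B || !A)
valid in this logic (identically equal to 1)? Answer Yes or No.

Counterexample: take A = 2/3, B = 0.
B || A = 0 || 2/3 = 2/3
!A = !2/3 = 1/3
B || !A = 0 || 1/3 = 1/3
(B || A) -> (B || !A) = 2/3 -> 1/3 = 2/3
This gives 2/3 ≠ 1.

No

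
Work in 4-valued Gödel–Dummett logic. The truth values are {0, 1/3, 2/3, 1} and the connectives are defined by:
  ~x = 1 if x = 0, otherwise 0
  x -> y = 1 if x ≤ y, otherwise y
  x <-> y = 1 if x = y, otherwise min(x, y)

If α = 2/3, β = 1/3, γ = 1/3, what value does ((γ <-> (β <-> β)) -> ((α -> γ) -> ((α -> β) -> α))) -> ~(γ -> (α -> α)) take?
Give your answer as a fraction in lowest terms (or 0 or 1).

0

β <-> β = 1/3 <-> 1/3 = 1
γ <-> (β <-> β) = 1/3 <-> 1 = 1/3
α -> γ = 2/3 -> 1/3 = 1/3
α -> β = 2/3 -> 1/3 = 1/3
(α -> β) -> α = 1/3 -> 2/3 = 1
(α -> γ) -> ((α -> β) -> α) = 1/3 -> 1 = 1
(γ <-> (β <-> β)) -> ((α -> γ) -> ((α -> β) -> α)) = 1/3 -> 1 = 1
α -> α = 2/3 -> 2/3 = 1
γ -> (α -> α) = 1/3 -> 1 = 1
~(γ -> (α -> α)) = ~1 = 0
((γ <-> (β <-> β)) -> ((α -> γ) -> ((α -> β) -> α))) -> ~(γ -> (α -> α)) = 1 -> 0 = 0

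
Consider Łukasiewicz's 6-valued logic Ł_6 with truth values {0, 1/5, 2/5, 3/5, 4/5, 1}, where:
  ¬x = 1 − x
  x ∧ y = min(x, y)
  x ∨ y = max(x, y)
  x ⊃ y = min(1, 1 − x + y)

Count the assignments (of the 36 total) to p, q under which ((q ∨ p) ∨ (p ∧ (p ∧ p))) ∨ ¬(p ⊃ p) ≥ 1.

11

value 1: 11 assignments (counts)
value 4/5: 9 assignments
value 3/5: 7 assignments
value 2/5: 5 assignments
value 1/5: 3 assignments
value 0: 1 assignment
So 11 of the 36 assignments meet the threshold.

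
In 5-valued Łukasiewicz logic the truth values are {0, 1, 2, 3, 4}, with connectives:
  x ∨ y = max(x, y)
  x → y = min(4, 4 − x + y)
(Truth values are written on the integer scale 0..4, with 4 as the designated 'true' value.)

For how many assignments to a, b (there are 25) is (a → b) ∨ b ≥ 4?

value 4: 15 assignments (counts)
value 3: 4 assignments
value 2: 3 assignments
value 1: 2 assignments
value 0: 1 assignment
So 15 of the 25 assignments meet the threshold.

15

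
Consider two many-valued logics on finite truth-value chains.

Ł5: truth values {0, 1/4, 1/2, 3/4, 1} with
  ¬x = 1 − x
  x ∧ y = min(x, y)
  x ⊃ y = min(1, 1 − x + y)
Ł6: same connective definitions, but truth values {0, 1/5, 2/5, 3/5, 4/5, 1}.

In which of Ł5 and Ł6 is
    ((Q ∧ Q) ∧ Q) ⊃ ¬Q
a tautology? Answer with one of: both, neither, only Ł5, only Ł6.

neither

In Ł5: at Q = 3/4 the value is 1/2 — not a tautology.
In Ł6: at Q = 3/5 the value is 4/5 — not a tautology.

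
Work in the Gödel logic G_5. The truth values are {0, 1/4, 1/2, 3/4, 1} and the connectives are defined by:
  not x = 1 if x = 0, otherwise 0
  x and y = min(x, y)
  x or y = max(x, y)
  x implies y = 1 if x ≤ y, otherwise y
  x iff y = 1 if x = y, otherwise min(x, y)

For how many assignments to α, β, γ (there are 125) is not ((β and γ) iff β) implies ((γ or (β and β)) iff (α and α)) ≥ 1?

value 1: 109 assignments (counts)
value 3/4: 2 assignments
value 1/2: 4 assignments
value 1/4: 6 assignments
value 0: 4 assignments
So 109 of the 125 assignments meet the threshold.

109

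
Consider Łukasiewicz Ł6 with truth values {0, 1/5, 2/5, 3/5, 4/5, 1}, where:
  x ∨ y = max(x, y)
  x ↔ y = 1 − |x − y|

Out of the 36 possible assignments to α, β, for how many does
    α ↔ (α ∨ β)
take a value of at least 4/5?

value 1: 21 assignments (counts)
value 4/5: 5 assignments (counts)
value 3/5: 4 assignments
value 2/5: 3 assignments
value 1/5: 2 assignments
value 0: 1 assignment
So 26 of the 36 assignments meet the threshold.

26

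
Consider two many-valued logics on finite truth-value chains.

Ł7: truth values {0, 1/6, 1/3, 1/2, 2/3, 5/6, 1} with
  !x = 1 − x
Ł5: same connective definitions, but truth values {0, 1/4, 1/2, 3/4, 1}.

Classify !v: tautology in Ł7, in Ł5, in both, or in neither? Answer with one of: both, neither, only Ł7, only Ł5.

In Ł7: at v = 1/6 the value is 5/6 — not a tautology.
In Ł5: at v = 1/4 the value is 3/4 — not a tautology.

neither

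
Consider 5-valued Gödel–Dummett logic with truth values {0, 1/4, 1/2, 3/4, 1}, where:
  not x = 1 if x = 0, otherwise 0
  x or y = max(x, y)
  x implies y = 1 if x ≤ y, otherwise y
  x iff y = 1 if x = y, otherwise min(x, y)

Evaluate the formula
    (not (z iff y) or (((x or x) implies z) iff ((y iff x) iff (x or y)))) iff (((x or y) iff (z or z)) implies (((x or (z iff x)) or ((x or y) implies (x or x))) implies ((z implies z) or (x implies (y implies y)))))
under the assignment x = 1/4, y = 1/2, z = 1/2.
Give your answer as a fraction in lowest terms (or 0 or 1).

1/4

z iff y = 1/2 iff 1/2 = 1
not (z iff y) = not 1 = 0
x or x = 1/4 or 1/4 = 1/4
(x or x) implies z = 1/4 implies 1/2 = 1
y iff x = 1/2 iff 1/4 = 1/4
x or y = 1/4 or 1/2 = 1/2
(y iff x) iff (x or y) = 1/4 iff 1/2 = 1/4
((x or x) implies z) iff ((y iff x) iff (x or y)) = 1 iff 1/4 = 1/4
not (z iff y) or (((x or x) implies z) iff ((y iff x) iff (x or y))) = 0 or 1/4 = 1/4
x or y = 1/4 or 1/2 = 1/2
z or z = 1/2 or 1/2 = 1/2
(x or y) iff (z or z) = 1/2 iff 1/2 = 1
z iff x = 1/2 iff 1/4 = 1/4
x or (z iff x) = 1/4 or 1/4 = 1/4
x or y = 1/4 or 1/2 = 1/2
x or x = 1/4 or 1/4 = 1/4
(x or y) implies (x or x) = 1/2 implies 1/4 = 1/4
(x or (z iff x)) or ((x or y) implies (x or x)) = 1/4 or 1/4 = 1/4
z implies z = 1/2 implies 1/2 = 1
y implies y = 1/2 implies 1/2 = 1
x implies (y implies y) = 1/4 implies 1 = 1
(z implies z) or (x implies (y implies y)) = 1 or 1 = 1
((x or (z iff x)) or ((x or y) implies (x or x))) implies ((z implies z) or (x implies (y implies y))) = 1/4 implies 1 = 1
((x or y) iff (z or z)) implies (((x or (z iff x)) or ((x or y) implies (x or x))) implies ((z implies z) or (x implies (y implies y)))) = 1 implies 1 = 1
(not (z iff y) or (((x or x) implies z) iff ((y iff x) iff (x or y)))) iff (((x or y) iff (z or z)) implies (((x or (z iff x)) or ((x or y) implies (x or x))) implies ((z implies z) or (x implies (y implies y))))) = 1/4 iff 1 = 1/4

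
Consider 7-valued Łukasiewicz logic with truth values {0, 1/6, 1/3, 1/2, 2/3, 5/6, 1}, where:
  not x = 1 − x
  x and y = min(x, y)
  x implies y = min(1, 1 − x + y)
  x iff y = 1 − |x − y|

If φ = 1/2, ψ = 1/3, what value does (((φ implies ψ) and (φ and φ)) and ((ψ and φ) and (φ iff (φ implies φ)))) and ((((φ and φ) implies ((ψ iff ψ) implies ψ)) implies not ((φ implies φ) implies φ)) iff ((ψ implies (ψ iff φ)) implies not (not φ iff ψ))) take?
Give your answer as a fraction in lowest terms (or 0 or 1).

1/3

φ implies ψ = 1/2 implies 1/3 = 5/6
φ and φ = 1/2 and 1/2 = 1/2
(φ implies ψ) and (φ and φ) = 5/6 and 1/2 = 1/2
ψ and φ = 1/3 and 1/2 = 1/3
φ implies φ = 1/2 implies 1/2 = 1
φ iff (φ implies φ) = 1/2 iff 1 = 1/2
(ψ and φ) and (φ iff (φ implies φ)) = 1/3 and 1/2 = 1/3
((φ implies ψ) and (φ and φ)) and ((ψ and φ) and (φ iff (φ implies φ))) = 1/2 and 1/3 = 1/3
φ and φ = 1/2 and 1/2 = 1/2
ψ iff ψ = 1/3 iff 1/3 = 1
(ψ iff ψ) implies ψ = 1 implies 1/3 = 1/3
(φ and φ) implies ((ψ iff ψ) implies ψ) = 1/2 implies 1/3 = 5/6
φ implies φ = 1/2 implies 1/2 = 1
(φ implies φ) implies φ = 1 implies 1/2 = 1/2
not ((φ implies φ) implies φ) = not 1/2 = 1/2
((φ and φ) implies ((ψ iff ψ) implies ψ)) implies not ((φ implies φ) implies φ) = 5/6 implies 1/2 = 2/3
ψ iff φ = 1/3 iff 1/2 = 5/6
ψ implies (ψ iff φ) = 1/3 implies 5/6 = 1
not φ = not 1/2 = 1/2
not φ iff ψ = 1/2 iff 1/3 = 5/6
not (not φ iff ψ) = not 5/6 = 1/6
(ψ implies (ψ iff φ)) implies not (not φ iff ψ) = 1 implies 1/6 = 1/6
(((φ and φ) implies ((ψ iff ψ) implies ψ)) implies not ((φ implies φ) implies φ)) iff ((ψ implies (ψ iff φ)) implies not (not φ iff ψ)) = 2/3 iff 1/6 = 1/2
(((φ implies ψ) and (φ and φ)) and ((ψ and φ) and (φ iff (φ implies φ)))) and ((((φ and φ) implies ((ψ iff ψ) implies ψ)) implies not ((φ implies φ) implies φ)) iff ((ψ implies (ψ iff φ)) implies not (not φ iff ψ))) = 1/3 and 1/2 = 1/3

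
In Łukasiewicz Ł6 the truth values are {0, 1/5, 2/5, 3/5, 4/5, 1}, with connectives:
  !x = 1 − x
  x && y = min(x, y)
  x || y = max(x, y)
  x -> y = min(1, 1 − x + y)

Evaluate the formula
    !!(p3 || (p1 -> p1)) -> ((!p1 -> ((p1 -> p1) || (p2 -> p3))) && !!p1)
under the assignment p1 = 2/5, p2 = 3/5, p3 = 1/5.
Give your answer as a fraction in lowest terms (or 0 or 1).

2/5

p1 -> p1 = 2/5 -> 2/5 = 1
p3 || (p1 -> p1) = 1/5 || 1 = 1
!(p3 || (p1 -> p1)) = !1 = 0
!!(p3 || (p1 -> p1)) = !0 = 1
!p1 = !2/5 = 3/5
p1 -> p1 = 2/5 -> 2/5 = 1
p2 -> p3 = 3/5 -> 1/5 = 3/5
(p1 -> p1) || (p2 -> p3) = 1 || 3/5 = 1
!p1 -> ((p1 -> p1) || (p2 -> p3)) = 3/5 -> 1 = 1
!p1 = !2/5 = 3/5
!!p1 = !3/5 = 2/5
(!p1 -> ((p1 -> p1) || (p2 -> p3))) && !!p1 = 1 && 2/5 = 2/5
!!(p3 || (p1 -> p1)) -> ((!p1 -> ((p1 -> p1) || (p2 -> p3))) && !!p1) = 1 -> 2/5 = 2/5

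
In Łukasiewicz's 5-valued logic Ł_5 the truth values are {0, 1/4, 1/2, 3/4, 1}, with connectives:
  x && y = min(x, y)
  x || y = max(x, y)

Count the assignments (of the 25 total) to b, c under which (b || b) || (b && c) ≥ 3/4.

value 1: 5 assignments (counts)
value 3/4: 5 assignments (counts)
value 1/2: 5 assignments
value 1/4: 5 assignments
value 0: 5 assignments
So 10 of the 25 assignments meet the threshold.

10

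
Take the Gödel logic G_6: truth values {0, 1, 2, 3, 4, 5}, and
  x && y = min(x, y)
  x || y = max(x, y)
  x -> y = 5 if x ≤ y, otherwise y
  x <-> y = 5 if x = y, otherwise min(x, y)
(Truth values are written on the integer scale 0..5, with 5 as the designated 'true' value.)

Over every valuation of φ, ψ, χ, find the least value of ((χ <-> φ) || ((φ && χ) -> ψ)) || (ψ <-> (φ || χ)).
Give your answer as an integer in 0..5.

Take φ = 1, ψ = 0, χ = 2:
χ <-> φ = 2 <-> 1 = 1
φ && χ = 1 && 2 = 1
(φ && χ) -> ψ = 1 -> 0 = 0
(χ <-> φ) || ((φ && χ) -> ψ) = 1 || 0 = 1
φ || χ = 1 || 2 = 2
ψ <-> (φ || χ) = 0 <-> 2 = 0
((χ <-> φ) || ((φ && χ) -> ψ)) || (ψ <-> (φ || χ)) = 1 || 0 = 1
No assignment yields a value below 1, so this is the minimum.

1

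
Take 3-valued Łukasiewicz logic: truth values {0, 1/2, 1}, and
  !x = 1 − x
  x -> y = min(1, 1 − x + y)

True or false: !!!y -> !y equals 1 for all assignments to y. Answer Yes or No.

Yes

y = 0 ↦ 1
y = 1/2 ↦ 1
y = 1 ↦ 1
Every assignment gives a value ≥ 1.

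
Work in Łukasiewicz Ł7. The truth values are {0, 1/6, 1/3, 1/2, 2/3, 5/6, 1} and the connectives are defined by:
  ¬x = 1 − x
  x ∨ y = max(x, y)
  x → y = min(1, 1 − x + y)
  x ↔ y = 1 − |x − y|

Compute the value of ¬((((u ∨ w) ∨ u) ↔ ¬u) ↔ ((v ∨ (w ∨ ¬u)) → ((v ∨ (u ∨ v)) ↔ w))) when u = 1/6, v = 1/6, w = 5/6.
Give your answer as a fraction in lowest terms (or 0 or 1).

1/2

u ∨ w = 1/6 ∨ 5/6 = 5/6
(u ∨ w) ∨ u = 5/6 ∨ 1/6 = 5/6
¬u = ¬1/6 = 5/6
((u ∨ w) ∨ u) ↔ ¬u = 5/6 ↔ 5/6 = 1
¬u = ¬1/6 = 5/6
w ∨ ¬u = 5/6 ∨ 5/6 = 5/6
v ∨ (w ∨ ¬u) = 1/6 ∨ 5/6 = 5/6
u ∨ v = 1/6 ∨ 1/6 = 1/6
v ∨ (u ∨ v) = 1/6 ∨ 1/6 = 1/6
(v ∨ (u ∨ v)) ↔ w = 1/6 ↔ 5/6 = 1/3
(v ∨ (w ∨ ¬u)) → ((v ∨ (u ∨ v)) ↔ w) = 5/6 → 1/3 = 1/2
(((u ∨ w) ∨ u) ↔ ¬u) ↔ ((v ∨ (w ∨ ¬u)) → ((v ∨ (u ∨ v)) ↔ w)) = 1 ↔ 1/2 = 1/2
¬((((u ∨ w) ∨ u) ↔ ¬u) ↔ ((v ∨ (w ∨ ¬u)) → ((v ∨ (u ∨ v)) ↔ w))) = ¬1/2 = 1/2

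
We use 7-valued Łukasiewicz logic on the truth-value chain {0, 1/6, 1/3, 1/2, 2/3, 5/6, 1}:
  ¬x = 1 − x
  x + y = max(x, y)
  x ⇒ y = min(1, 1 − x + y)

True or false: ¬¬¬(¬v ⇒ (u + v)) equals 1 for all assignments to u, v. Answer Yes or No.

No

Counterexample: take u = 0, v = 1/6.
¬v = ¬1/6 = 5/6
u + v = 0 + 1/6 = 1/6
¬v ⇒ (u + v) = 5/6 ⇒ 1/6 = 1/3
¬(¬v ⇒ (u + v)) = ¬1/3 = 2/3
¬¬(¬v ⇒ (u + v)) = ¬2/3 = 1/3
¬¬¬(¬v ⇒ (u + v)) = ¬1/3 = 2/3
This gives 2/3 ≠ 1.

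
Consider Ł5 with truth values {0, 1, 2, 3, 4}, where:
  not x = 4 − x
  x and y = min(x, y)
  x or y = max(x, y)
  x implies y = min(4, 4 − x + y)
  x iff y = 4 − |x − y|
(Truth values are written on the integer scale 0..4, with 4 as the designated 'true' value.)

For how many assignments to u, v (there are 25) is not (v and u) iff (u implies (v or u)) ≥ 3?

value 4: 9 assignments (counts)
value 3: 7 assignments (counts)
value 2: 5 assignments
value 1: 3 assignments
value 0: 1 assignment
So 16 of the 25 assignments meet the threshold.

16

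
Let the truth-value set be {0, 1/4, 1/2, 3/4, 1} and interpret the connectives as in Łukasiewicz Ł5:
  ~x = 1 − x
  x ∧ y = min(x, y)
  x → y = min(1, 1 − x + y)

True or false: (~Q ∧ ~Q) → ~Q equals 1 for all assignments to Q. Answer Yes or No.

Q = 0 ↦ 1
Q = 1/4 ↦ 1
Q = 1/2 ↦ 1
Q = 3/4 ↦ 1
Q = 1 ↦ 1
Every assignment gives a value ≥ 1.

Yes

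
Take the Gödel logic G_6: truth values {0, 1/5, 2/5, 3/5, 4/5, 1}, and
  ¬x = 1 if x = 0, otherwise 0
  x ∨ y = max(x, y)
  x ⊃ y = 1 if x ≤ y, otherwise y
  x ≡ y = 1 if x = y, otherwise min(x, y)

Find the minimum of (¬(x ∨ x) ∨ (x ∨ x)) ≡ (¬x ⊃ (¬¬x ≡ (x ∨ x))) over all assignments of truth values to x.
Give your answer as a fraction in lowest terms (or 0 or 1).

1/5

Take x = 1/5:
x ∨ x = 1/5 ∨ 1/5 = 1/5
¬(x ∨ x) = ¬1/5 = 0
x ∨ x = 1/5 ∨ 1/5 = 1/5
¬(x ∨ x) ∨ (x ∨ x) = 0 ∨ 1/5 = 1/5
¬x = ¬1/5 = 0
¬x = ¬1/5 = 0
¬¬x = ¬0 = 1
x ∨ x = 1/5 ∨ 1/5 = 1/5
¬¬x ≡ (x ∨ x) = 1 ≡ 1/5 = 1/5
¬x ⊃ (¬¬x ≡ (x ∨ x)) = 0 ⊃ 1/5 = 1
(¬(x ∨ x) ∨ (x ∨ x)) ≡ (¬x ⊃ (¬¬x ≡ (x ∨ x))) = 1/5 ≡ 1 = 1/5
No assignment yields a value below 1/5, so this is the minimum.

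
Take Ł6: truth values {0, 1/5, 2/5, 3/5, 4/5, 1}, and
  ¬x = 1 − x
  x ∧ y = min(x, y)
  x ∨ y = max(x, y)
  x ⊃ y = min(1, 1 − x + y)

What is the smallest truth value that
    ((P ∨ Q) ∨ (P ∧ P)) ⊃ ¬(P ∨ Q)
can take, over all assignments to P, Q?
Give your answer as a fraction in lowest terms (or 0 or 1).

Take P = 0, Q = 1:
P ∨ Q = 0 ∨ 1 = 1
P ∧ P = 0 ∧ 0 = 0
(P ∨ Q) ∨ (P ∧ P) = 1 ∨ 0 = 1
P ∨ Q = 0 ∨ 1 = 1
¬(P ∨ Q) = ¬1 = 0
((P ∨ Q) ∨ (P ∧ P)) ⊃ ¬(P ∨ Q) = 1 ⊃ 0 = 0
No assignment yields a value below 0, so this is the minimum.

0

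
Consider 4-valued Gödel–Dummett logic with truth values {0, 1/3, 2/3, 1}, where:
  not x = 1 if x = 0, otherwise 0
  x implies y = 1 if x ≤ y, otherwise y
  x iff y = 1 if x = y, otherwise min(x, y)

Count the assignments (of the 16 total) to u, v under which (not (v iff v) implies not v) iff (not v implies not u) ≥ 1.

u = 0, v = 0 ↦ 1  ≥
u = 0, v = 1/3 ↦ 1  ≥
u = 0, v = 2/3 ↦ 1  ≥
u = 0, v = 1 ↦ 1  ≥
u = 1/3, v = 0 ↦ 0  <
u = 1/3, v = 1/3 ↦ 1  ≥
u = 1/3, v = 2/3 ↦ 1  ≥
u = 1/3, v = 1 ↦ 1  ≥
u = 2/3, v = 0 ↦ 0  <
u = 2/3, v = 1/3 ↦ 1  ≥
u = 2/3, v = 2/3 ↦ 1  ≥
u = 2/3, v = 1 ↦ 1  ≥
u = 1, v = 0 ↦ 0  <
u = 1, v = 1/3 ↦ 1  ≥
u = 1, v = 2/3 ↦ 1  ≥
u = 1, v = 1 ↦ 1  ≥
So 13 of the 16 assignments meet the threshold.

13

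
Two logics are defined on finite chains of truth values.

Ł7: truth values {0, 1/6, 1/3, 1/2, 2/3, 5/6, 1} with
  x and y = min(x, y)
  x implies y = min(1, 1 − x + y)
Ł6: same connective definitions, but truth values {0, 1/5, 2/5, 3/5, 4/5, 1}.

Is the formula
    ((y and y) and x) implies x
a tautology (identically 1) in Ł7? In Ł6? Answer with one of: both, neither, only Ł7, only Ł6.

both

In Ł7: every assignment gives 1 — tautology.
In Ł6: every assignment gives 1 — tautology.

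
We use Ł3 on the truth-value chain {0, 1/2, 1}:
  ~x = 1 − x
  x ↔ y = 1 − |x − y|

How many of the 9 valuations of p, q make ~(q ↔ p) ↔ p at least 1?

4

p = 0, q = 0 ↦ 1  ≥
p = 0, q = 1/2 ↦ 1/2  <
p = 0, q = 1 ↦ 0  <
p = 1/2, q = 0 ↦ 1  ≥
p = 1/2, q = 1/2 ↦ 1/2  <
p = 1/2, q = 1 ↦ 1  ≥
p = 1, q = 0 ↦ 1  ≥
p = 1, q = 1/2 ↦ 1/2  <
p = 1, q = 1 ↦ 0  <
So 4 of the 9 assignments meet the threshold.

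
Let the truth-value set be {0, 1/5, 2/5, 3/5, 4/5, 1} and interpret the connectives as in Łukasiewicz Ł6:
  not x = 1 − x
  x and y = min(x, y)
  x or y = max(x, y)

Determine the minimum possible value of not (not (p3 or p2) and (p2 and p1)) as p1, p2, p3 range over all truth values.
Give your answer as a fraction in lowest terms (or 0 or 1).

3/5

Take p1 = 2/5, p2 = 2/5, p3 = 0:
p3 or p2 = 0 or 2/5 = 2/5
not (p3 or p2) = not 2/5 = 3/5
p2 and p1 = 2/5 and 2/5 = 2/5
not (p3 or p2) and (p2 and p1) = 3/5 and 2/5 = 2/5
not (not (p3 or p2) and (p2 and p1)) = not 2/5 = 3/5
No assignment yields a value below 3/5, so this is the minimum.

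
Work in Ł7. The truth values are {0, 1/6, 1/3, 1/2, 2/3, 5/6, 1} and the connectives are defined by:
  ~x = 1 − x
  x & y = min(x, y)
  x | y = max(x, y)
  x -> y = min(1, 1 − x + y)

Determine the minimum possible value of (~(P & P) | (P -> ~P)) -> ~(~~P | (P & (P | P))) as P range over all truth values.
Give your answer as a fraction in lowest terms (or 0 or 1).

Take P = 1/2:
P & P = 1/2 & 1/2 = 1/2
~(P & P) = ~1/2 = 1/2
~P = ~1/2 = 1/2
P -> ~P = 1/2 -> 1/2 = 1
~(P & P) | (P -> ~P) = 1/2 | 1 = 1
~P = ~1/2 = 1/2
~~P = ~1/2 = 1/2
P | P = 1/2 | 1/2 = 1/2
P & (P | P) = 1/2 & 1/2 = 1/2
~~P | (P & (P | P)) = 1/2 | 1/2 = 1/2
~(~~P | (P & (P | P))) = ~1/2 = 1/2
(~(P & P) | (P -> ~P)) -> ~(~~P | (P & (P | P))) = 1 -> 1/2 = 1/2
No assignment yields a value below 1/2, so this is the minimum.

1/2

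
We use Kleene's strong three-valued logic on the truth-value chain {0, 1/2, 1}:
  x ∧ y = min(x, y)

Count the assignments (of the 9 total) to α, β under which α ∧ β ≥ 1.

1

α = 0, β = 0 ↦ 0  <
α = 0, β = 1/2 ↦ 0  <
α = 0, β = 1 ↦ 0  <
α = 1/2, β = 0 ↦ 0  <
α = 1/2, β = 1/2 ↦ 1/2  <
α = 1/2, β = 1 ↦ 1/2  <
α = 1, β = 0 ↦ 0  <
α = 1, β = 1/2 ↦ 1/2  <
α = 1, β = 1 ↦ 1  ≥
So 1 of the 9 assignments meets the threshold.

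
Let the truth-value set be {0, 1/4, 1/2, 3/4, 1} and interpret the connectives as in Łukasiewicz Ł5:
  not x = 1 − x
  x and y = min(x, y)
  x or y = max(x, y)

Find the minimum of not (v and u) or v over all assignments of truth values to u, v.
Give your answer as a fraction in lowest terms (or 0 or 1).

Take u = 1/2, v = 1/2:
v and u = 1/2 and 1/2 = 1/2
not (v and u) = not 1/2 = 1/2
not (v and u) or v = 1/2 or 1/2 = 1/2
No assignment yields a value below 1/2, so this is the minimum.

1/2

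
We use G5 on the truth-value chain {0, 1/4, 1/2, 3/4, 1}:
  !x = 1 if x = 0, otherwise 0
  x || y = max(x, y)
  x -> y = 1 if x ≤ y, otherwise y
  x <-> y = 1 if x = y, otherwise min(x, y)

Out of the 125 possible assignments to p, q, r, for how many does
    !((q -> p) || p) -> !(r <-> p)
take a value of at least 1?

value 1: 121 assignments (counts)
value 0: 4 assignments
So 121 of the 125 assignments meet the threshold.

121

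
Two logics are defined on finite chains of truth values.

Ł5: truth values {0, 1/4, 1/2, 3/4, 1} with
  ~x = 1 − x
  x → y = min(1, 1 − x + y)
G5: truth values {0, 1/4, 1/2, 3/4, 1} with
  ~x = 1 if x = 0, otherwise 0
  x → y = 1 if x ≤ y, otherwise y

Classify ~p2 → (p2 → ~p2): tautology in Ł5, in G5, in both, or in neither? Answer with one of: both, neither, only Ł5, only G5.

both

In Ł5: every assignment gives 1 — tautology.
In G5: every assignment gives 1 — tautology.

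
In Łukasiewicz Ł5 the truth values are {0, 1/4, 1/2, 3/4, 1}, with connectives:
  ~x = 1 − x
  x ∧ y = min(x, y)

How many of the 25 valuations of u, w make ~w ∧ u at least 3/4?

4

value 1: 1 assignment (counts)
value 3/4: 3 assignments (counts)
value 1/2: 5 assignments
value 1/4: 7 assignments
value 0: 9 assignments
So 4 of the 25 assignments meet the threshold.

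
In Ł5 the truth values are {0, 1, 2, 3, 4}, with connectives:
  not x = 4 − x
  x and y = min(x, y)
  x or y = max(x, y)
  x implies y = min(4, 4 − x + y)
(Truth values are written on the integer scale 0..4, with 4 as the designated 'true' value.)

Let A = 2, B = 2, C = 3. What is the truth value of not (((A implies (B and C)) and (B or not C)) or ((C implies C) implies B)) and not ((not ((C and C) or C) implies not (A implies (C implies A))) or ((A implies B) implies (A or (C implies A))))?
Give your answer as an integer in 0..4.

B and C = 2 and 3 = 2
A implies (B and C) = 2 implies 2 = 4
not C = not 3 = 1
B or not C = 2 or 1 = 2
(A implies (B and C)) and (B or not C) = 4 and 2 = 2
C implies C = 3 implies 3 = 4
(C implies C) implies B = 4 implies 2 = 2
((A implies (B and C)) and (B or not C)) or ((C implies C) implies B) = 2 or 2 = 2
not (((A implies (B and C)) and (B or not C)) or ((C implies C) implies B)) = not 2 = 2
C and C = 3 and 3 = 3
(C and C) or C = 3 or 3 = 3
not ((C and C) or C) = not 3 = 1
C implies A = 3 implies 2 = 3
A implies (C implies A) = 2 implies 3 = 4
not (A implies (C implies A)) = not 4 = 0
not ((C and C) or C) implies not (A implies (C implies A)) = 1 implies 0 = 3
A implies B = 2 implies 2 = 4
C implies A = 3 implies 2 = 3
A or (C implies A) = 2 or 3 = 3
(A implies B) implies (A or (C implies A)) = 4 implies 3 = 3
(not ((C and C) or C) implies not (A implies (C implies A))) or ((A implies B) implies (A or (C implies A))) = 3 or 3 = 3
not ((not ((C and C) or C) implies not (A implies (C implies A))) or ((A implies B) implies (A or (C implies A)))) = not 3 = 1
not (((A implies (B and C)) and (B or not C)) or ((C implies C) implies B)) and not ((not ((C and C) or C) implies not (A implies (C implies A))) or ((A implies B) implies (A or (C implies A)))) = 2 and 1 = 1

1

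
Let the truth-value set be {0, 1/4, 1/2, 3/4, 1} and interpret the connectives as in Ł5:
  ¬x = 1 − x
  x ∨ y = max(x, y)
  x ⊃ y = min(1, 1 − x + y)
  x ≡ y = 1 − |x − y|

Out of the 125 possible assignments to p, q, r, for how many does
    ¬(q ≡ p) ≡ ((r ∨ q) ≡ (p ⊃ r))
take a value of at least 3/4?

value 1: 36 assignments (counts)
value 3/4: 31 assignments (counts)
value 1/2: 32 assignments
value 1/4: 19 assignments
value 0: 7 assignments
So 67 of the 125 assignments meet the threshold.

67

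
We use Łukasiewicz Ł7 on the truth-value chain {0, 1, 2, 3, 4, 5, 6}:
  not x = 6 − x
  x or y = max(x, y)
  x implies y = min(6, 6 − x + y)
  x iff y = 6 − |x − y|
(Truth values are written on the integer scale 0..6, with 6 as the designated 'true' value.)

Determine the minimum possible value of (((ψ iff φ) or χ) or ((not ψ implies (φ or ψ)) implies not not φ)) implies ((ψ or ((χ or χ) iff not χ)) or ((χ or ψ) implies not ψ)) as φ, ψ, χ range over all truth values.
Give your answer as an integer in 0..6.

Take φ = 0, ψ = 3, χ = 6:
ψ iff φ = 3 iff 0 = 3
(ψ iff φ) or χ = 3 or 6 = 6
not ψ = not 3 = 3
φ or ψ = 0 or 3 = 3
not ψ implies (φ or ψ) = 3 implies 3 = 6
not φ = not 0 = 6
not not φ = not 6 = 0
(not ψ implies (φ or ψ)) implies not not φ = 6 implies 0 = 0
((ψ iff φ) or χ) or ((not ψ implies (φ or ψ)) implies not not φ) = 6 or 0 = 6
χ or χ = 6 or 6 = 6
not χ = not 6 = 0
(χ or χ) iff not χ = 6 iff 0 = 0
ψ or ((χ or χ) iff not χ) = 3 or 0 = 3
χ or ψ = 6 or 3 = 6
not ψ = not 3 = 3
(χ or ψ) implies not ψ = 6 implies 3 = 3
(ψ or ((χ or χ) iff not χ)) or ((χ or ψ) implies not ψ) = 3 or 3 = 3
(((ψ iff φ) or χ) or ((not ψ implies (φ or ψ)) implies not not φ)) implies ((ψ or ((χ or χ) iff not χ)) or ((χ or ψ) implies not ψ)) = 6 implies 3 = 3
No assignment yields a value below 3, so this is the minimum.

3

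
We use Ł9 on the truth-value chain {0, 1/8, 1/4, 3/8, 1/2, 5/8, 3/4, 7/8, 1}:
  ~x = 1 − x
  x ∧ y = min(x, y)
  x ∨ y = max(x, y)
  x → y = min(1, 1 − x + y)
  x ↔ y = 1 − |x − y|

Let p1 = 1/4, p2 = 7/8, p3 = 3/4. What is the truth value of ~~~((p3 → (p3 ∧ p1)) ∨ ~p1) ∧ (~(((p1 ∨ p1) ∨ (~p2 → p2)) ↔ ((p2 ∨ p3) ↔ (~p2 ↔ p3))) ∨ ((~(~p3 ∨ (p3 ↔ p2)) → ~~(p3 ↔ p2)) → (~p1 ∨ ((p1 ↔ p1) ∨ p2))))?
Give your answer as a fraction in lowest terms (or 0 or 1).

1/4

p3 ∧ p1 = 3/4 ∧ 1/4 = 1/4
p3 → (p3 ∧ p1) = 3/4 → 1/4 = 1/2
~p1 = ~1/4 = 3/4
(p3 → (p3 ∧ p1)) ∨ ~p1 = 1/2 ∨ 3/4 = 3/4
~((p3 → (p3 ∧ p1)) ∨ ~p1) = ~3/4 = 1/4
~~((p3 → (p3 ∧ p1)) ∨ ~p1) = ~1/4 = 3/4
~~~((p3 → (p3 ∧ p1)) ∨ ~p1) = ~3/4 = 1/4
p1 ∨ p1 = 1/4 ∨ 1/4 = 1/4
~p2 = ~7/8 = 1/8
~p2 → p2 = 1/8 → 7/8 = 1
(p1 ∨ p1) ∨ (~p2 → p2) = 1/4 ∨ 1 = 1
p2 ∨ p3 = 7/8 ∨ 3/4 = 7/8
~p2 = ~7/8 = 1/8
~p2 ↔ p3 = 1/8 ↔ 3/4 = 3/8
(p2 ∨ p3) ↔ (~p2 ↔ p3) = 7/8 ↔ 3/8 = 1/2
((p1 ∨ p1) ∨ (~p2 → p2)) ↔ ((p2 ∨ p3) ↔ (~p2 ↔ p3)) = 1 ↔ 1/2 = 1/2
~(((p1 ∨ p1) ∨ (~p2 → p2)) ↔ ((p2 ∨ p3) ↔ (~p2 ↔ p3))) = ~1/2 = 1/2
~p3 = ~3/4 = 1/4
p3 ↔ p2 = 3/4 ↔ 7/8 = 7/8
~p3 ∨ (p3 ↔ p2) = 1/4 ∨ 7/8 = 7/8
~(~p3 ∨ (p3 ↔ p2)) = ~7/8 = 1/8
p3 ↔ p2 = 3/4 ↔ 7/8 = 7/8
~(p3 ↔ p2) = ~7/8 = 1/8
~~(p3 ↔ p2) = ~1/8 = 7/8
~(~p3 ∨ (p3 ↔ p2)) → ~~(p3 ↔ p2) = 1/8 → 7/8 = 1
~p1 = ~1/4 = 3/4
p1 ↔ p1 = 1/4 ↔ 1/4 = 1
(p1 ↔ p1) ∨ p2 = 1 ∨ 7/8 = 1
~p1 ∨ ((p1 ↔ p1) ∨ p2) = 3/4 ∨ 1 = 1
(~(~p3 ∨ (p3 ↔ p2)) → ~~(p3 ↔ p2)) → (~p1 ∨ ((p1 ↔ p1) ∨ p2)) = 1 → 1 = 1
~(((p1 ∨ p1) ∨ (~p2 → p2)) ↔ ((p2 ∨ p3) ↔ (~p2 ↔ p3))) ∨ ((~(~p3 ∨ (p3 ↔ p2)) → ~~(p3 ↔ p2)) → (~p1 ∨ ((p1 ↔ p1) ∨ p2))) = 1/2 ∨ 1 = 1
~~~((p3 → (p3 ∧ p1)) ∨ ~p1) ∧ (~(((p1 ∨ p1) ∨ (~p2 → p2)) ↔ ((p2 ∨ p3) ↔ (~p2 ↔ p3))) ∨ ((~(~p3 ∨ (p3 ↔ p2)) → ~~(p3 ↔ p2)) → (~p1 ∨ ((p1 ↔ p1) ∨ p2)))) = 1/4 ∧ 1 = 1/4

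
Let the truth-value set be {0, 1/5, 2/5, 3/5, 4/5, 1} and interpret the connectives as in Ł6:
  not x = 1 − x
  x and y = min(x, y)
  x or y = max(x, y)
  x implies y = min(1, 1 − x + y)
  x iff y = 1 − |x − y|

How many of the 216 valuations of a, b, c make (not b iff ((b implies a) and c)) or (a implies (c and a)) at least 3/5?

202

value 1: 141 assignments (counts)
value 4/5: 41 assignments (counts)
value 3/5: 20 assignments (counts)
value 2/5: 9 assignments
value 1/5: 4 assignments
value 0: 1 assignment
So 202 of the 216 assignments meet the threshold.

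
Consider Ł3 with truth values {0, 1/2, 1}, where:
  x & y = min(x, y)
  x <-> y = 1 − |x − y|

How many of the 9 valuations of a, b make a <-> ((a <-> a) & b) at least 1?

a = 0, b = 0 ↦ 1  ≥
a = 0, b = 1/2 ↦ 1/2  <
a = 0, b = 1 ↦ 0  <
a = 1/2, b = 0 ↦ 1/2  <
a = 1/2, b = 1/2 ↦ 1  ≥
a = 1/2, b = 1 ↦ 1/2  <
a = 1, b = 0 ↦ 0  <
a = 1, b = 1/2 ↦ 1/2  <
a = 1, b = 1 ↦ 1  ≥
So 3 of the 9 assignments meet the threshold.

3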